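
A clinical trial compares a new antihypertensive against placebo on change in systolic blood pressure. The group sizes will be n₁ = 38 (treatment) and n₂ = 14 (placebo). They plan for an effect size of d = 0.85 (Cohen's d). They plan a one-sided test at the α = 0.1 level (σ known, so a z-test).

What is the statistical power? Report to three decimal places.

Power ≈ 0.925

Noncentrality parameter: δ = d / √(1/n₁ + 1/n₂) = 0.85 / √(1/38 + 1/14) = 2.7188
One-sided α = 0.1 → critical value z_{0.1} = 1.282.
Power = P(Z > 1.282 − δ) = Φ(1.437) = 0.9247.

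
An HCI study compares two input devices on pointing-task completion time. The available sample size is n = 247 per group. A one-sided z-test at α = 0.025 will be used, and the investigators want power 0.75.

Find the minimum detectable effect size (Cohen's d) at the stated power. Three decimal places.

Need Φ(δ − 1.960) = 0.75, so δ = 1.960 + 0.674 = 2.634.
δ = d·√(n/2) ⇒ d = δ/√(n/2) = 2.634/√(247/2) = 0.2371.

d ≈ 0.237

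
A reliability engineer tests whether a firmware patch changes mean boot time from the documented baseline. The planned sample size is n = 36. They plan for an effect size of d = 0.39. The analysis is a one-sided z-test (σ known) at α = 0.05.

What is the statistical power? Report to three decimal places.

Power ≈ 0.757

Noncentrality parameter: δ = d·√n = 0.39 × √36 = 2.3400
Critical value for a one-sided test at α = 0.05: z_α = 1.645.
Power = P(Z > 1.645 − δ) = Φ(0.695) = 0.7565.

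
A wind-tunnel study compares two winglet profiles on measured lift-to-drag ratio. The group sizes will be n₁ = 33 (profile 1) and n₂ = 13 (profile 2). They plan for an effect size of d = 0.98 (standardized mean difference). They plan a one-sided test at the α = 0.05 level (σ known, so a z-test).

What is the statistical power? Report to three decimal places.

Noncentrality parameter: δ = d / √(1/n₁ + 1/n₂) = 0.98 / √(1/33 + 1/13) = 2.9928
One-sided α = 0.05 → critical value z_{0.05} = 1.645.
Power = Φ(δ − 1.645) = Φ(1.348) = 0.9112.

Power ≈ 0.911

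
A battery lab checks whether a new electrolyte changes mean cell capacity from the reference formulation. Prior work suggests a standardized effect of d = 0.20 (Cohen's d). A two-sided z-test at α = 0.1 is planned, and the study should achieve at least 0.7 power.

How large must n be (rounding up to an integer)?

n = 118

Set Φ(δ − 1.645) = 0.7; then δ − 1.645 = Φ⁻¹(0.7) = 0.524, giving δ = 2.169.
(Ignoring the negligible lower-tail rejection probability gives the usual closed-form inversion.)
δ = d·√n ⇒ n = (δ/d)² = (2.169 / 0.20)² = 117.64.
Rounding up, n = 118.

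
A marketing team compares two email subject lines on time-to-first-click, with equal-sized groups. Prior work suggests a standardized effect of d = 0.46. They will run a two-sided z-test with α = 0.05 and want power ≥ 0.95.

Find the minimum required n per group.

Set Φ(δ − 1.960) = 0.95; then δ − 1.960 = Φ⁻¹(0.95) = 1.645, giving δ = 3.605.
(For δ > 0 the lower-tail rejection region contributes negligibly to power, so the one-term inversion is standard.)
δ = d·√(n/2) ⇒ n = 2(δ/d)² = 2 × (3.605 / 0.46)² = 122.82.
Round up to the next whole unit.

n = 123 per group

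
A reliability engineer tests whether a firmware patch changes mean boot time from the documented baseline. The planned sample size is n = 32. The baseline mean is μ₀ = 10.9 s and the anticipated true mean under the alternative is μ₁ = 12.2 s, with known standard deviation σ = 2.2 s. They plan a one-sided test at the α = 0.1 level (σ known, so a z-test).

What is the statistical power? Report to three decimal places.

Standardized effect: d = |μ₁ − μ₀| / σ = |12.2 − 10.9| / 2.2 = 0.5909
Noncentrality parameter: δ = d·√n = 0.5909 × √32 = 3.3427
Critical value for a one-sided test at α = 0.1: z_α = 1.282.
Power = Φ(δ − 1.282) = Φ(2.061) = 0.9804.

Power ≈ 0.980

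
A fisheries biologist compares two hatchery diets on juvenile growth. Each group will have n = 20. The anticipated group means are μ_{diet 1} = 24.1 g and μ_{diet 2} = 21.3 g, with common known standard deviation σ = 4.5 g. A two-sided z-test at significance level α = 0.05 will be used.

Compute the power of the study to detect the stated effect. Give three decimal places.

Power ≈ 0.503

Standardized effect: d = |μ_{diet 1} − μ_{diet 2}| / σ = |24.1 − 21.3| / 4.5 = 0.6222
Noncentrality parameter: δ = d·√(n/2) = 0.6222 × √(20/2) = 1.9676
Critical value for a two-sided test at α = 0.05: z_{α/2} = 1.960.
Power = Φ(δ − 1.960) + Φ(−δ − 1.960) = Φ(0.008) + Φ(-3.928) = 0.5031 + 0.0000 = 0.5031.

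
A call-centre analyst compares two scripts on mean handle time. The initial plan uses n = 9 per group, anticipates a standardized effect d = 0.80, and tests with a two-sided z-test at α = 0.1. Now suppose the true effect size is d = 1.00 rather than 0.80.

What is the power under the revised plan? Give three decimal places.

With d = 1.00: δ = d·√(n/2) = 1.00 × √(9/2) = 2.1213. Critical value z_{0.05} = 1.645.
Revised power = Φ(δ − 1.645) + Φ(−δ − 1.645) = Φ(0.476) + Φ(-3.766) = 0.6831 + 0.0001 = 0.6832.

Power ≈ 0.683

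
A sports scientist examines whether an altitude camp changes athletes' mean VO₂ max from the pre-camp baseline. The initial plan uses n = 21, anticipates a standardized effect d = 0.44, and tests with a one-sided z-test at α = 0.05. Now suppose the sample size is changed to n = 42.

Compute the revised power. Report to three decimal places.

Power ≈ 0.886

With n = 42: δ = d·√n = 0.44 × √42 = 2.8515. Critical value z_{0.05} = 1.645.
Revised power = P(Z > 1.645 − δ) = Φ(1.207) = 0.8862.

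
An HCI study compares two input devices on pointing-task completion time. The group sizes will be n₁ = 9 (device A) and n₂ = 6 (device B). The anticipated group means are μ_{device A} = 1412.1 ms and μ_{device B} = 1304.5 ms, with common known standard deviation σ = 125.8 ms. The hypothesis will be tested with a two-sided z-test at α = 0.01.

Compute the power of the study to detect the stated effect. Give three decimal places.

Power ≈ 0.170

Standardized effect: d = |μ_{device A} − μ_{device B}| / σ = |1412.1 − 1304.5| / 125.8 = 0.8553
Noncentrality parameter: λ = d / √(1/n₁ + 1/n₂) = 0.8553 / √(1/9 + 1/6) = 1.6229
Two-sided α = 0.01 → critical value z_{0.005} = 2.576.
Power = Φ(λ − 2.576) + Φ(−λ − 2.576) = Φ(-0.953) + Φ(-4.199) = 0.1703 + 0.0000 = 0.1703.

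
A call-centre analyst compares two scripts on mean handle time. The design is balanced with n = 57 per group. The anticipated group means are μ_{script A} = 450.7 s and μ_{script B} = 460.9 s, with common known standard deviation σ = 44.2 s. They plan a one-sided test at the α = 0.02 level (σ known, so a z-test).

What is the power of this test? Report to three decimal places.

Power ≈ 0.206

Standardized effect: d = |μ_{script A} − μ_{script B}| / σ = |450.7 − 460.9| / 44.2 = 0.2308
Noncentrality parameter: δ = d·√(n/2) = 0.2308 × √(57/2) = 1.2320
Critical value for a one-sided test at α = 0.02: z_α = 2.054.
Power = Φ(δ − 2.054) = Φ(-0.822) = 0.2056.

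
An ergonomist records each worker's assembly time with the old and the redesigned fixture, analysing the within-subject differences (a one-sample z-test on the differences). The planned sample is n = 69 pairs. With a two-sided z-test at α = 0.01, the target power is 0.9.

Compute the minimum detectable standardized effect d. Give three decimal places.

Need Φ(δ − 2.576) = 0.9, so δ = 2.576 + 1.282 = 3.857.
(Lower-tail contribution to power is negligible for δ > 0.)
δ = d·√n ⇒ d = δ/√n = 3.857/√69 = 0.4644.

d ≈ 0.464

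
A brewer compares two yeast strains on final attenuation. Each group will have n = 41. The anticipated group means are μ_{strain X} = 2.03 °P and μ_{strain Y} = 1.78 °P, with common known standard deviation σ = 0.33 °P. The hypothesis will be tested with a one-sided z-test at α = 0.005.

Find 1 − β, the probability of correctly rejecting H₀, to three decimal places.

Power ≈ 0.804

Standardized effect: d = |μ_{strain X} − μ_{strain Y}| / σ = |2.03 − 1.78| / 0.33 = 0.7576
Noncentrality parameter: δ = d·√(n/2) = 0.7576 × √(41/2) = 3.4301
Critical value for a one-sided test at α = 0.005: z_α = 2.576.
Power = P(Z > 2.576 − δ) = Φ(0.854) = 0.8035.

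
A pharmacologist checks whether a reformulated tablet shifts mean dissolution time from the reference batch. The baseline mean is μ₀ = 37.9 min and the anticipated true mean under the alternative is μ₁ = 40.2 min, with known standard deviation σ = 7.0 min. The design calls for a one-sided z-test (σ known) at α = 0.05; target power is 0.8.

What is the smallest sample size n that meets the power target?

n = 58

Standardized effect: d = |μ₁ − μ₀| / σ = |40.2 − 37.9| / 7.0 = 0.3286
For power 0.8 need Φ(δ − z_{0.05}) = 0.8, so δ = z_{0.05} + z_{0.20} = 1.645 + 0.842 = 2.486.
δ = d·√n ⇒ n = (δ/d)² = (2.486 / 0.3286)² = 57.27.
Rounding up, n = 58.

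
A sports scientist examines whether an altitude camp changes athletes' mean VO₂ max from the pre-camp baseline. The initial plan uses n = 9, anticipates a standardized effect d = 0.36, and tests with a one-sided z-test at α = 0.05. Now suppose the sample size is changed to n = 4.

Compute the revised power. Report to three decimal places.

With n = 4: δ = d·√n = 0.36 × √4 = 0.7200. Critical value z_{0.05} = 1.645.
Revised power = Φ(δ − 1.645) = Φ(-0.925) = 0.1775.

Power ≈ 0.178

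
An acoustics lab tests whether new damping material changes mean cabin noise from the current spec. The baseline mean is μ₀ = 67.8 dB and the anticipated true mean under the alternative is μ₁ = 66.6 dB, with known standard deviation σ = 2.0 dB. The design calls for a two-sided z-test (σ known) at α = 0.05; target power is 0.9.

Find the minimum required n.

n = 30

Standardized effect: d = |μ₁ − μ₀| / σ = |66.6 − 67.8| / 2.0 = 0.6000
For power 0.9 need Φ(δ − z_{0.025}) = 0.9, so δ = z_{0.025} + z_{0.10} = 1.960 + 1.282 = 3.242.
(The Φ(−δ − z_{α/2}) term is vanishingly small for δ > 0 and is dropped in the standard sample-size formula.)
δ = d·√n ⇒ n = (δ/d)² = (3.242 / 0.6000)² = 29.19.
Rounding up, n = 30.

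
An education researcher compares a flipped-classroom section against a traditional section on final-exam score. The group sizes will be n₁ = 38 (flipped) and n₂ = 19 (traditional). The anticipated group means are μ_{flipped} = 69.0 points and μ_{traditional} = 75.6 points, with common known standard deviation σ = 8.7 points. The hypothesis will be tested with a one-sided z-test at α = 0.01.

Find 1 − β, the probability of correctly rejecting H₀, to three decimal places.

Standardized effect: d = |μ_{flipped} − μ_{traditional}| / σ = |69.0 − 75.6| / 8.7 = 0.7586
Noncentrality parameter: λ = d / √(1/n₁ + 1/n₂) = 0.7586 / √(1/38 + 1/19) = 2.7000
Critical value for a one-sided test at α = 0.01: z_α = 2.326.
Power = Φ(λ − 2.326) = Φ(0.374) = 0.6457.

Power ≈ 0.646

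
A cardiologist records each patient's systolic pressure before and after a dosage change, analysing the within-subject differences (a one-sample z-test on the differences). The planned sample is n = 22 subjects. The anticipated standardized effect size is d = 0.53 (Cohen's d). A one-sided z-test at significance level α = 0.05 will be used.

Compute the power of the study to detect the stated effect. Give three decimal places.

Noncentrality parameter: δ = d·√n = 0.53 × √22 = 2.4859
One-sided α = 0.05 → critical value z_{0.05} = 1.645.
Power = P(Z > 1.645 − δ) = Φ(0.841) = 0.7998.

Power ≈ 0.800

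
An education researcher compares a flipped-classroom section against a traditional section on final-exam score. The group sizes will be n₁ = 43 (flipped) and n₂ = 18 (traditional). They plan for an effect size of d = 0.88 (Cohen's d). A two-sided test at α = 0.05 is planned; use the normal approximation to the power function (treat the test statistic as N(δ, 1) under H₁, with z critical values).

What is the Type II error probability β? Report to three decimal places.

β ≈ 0.120

Noncentrality parameter: δ = d / √(1/n₁ + 1/n₂) = 0.88 / √(1/43 + 1/18) = 3.1346
Two-sided α = 0.05 → critical value z_{0.025} = 1.960.
Power = Φ(δ − 1.960) + Φ(−δ − 1.960) = Φ(1.175) + Φ(-5.095) = 0.8799 + 0.0000 = 0.8799.
Type II error: β = 1 − power = 1 − 0.8799 = 0.1201.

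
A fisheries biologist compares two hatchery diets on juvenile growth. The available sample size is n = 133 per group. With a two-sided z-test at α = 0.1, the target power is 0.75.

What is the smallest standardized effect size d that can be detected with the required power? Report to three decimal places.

Required noncentrality: δ = z_{0.05} + z_{0.25} = 1.645 + 0.674 = 2.319.
(The second rejection-region term Φ(−δ − z_{α/2}) is negligible and dropped.)
δ = d·√(n/2) ⇒ d = δ/√(n/2) = 2.319/√(133/2) = 0.2844.

d ≈ 0.284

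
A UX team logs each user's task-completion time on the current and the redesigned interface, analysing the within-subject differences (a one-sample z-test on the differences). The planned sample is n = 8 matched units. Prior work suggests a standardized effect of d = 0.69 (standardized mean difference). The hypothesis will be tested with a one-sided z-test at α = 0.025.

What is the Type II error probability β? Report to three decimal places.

Noncentrality parameter: δ = d·√n = 0.69 × √8 = 1.9516
Critical value for a one-sided test at α = 0.025: z_α = 1.960.
Power = P(Z > 1.960 − δ) = Φ(-0.008) = 0.4967.
Type II error: β = 1 − power = 1 − 0.4967 = 0.5033.

β ≈ 0.503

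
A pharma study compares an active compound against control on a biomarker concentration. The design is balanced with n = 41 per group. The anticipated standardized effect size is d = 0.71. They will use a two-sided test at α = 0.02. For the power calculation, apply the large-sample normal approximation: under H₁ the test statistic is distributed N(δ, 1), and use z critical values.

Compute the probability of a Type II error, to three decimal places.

β ≈ 0.187

Noncentrality parameter: δ = d·√(n/2) = 0.71 × √(41/2) = 3.2147
Critical value for a two-sided test at α = 0.02: z_{α/2} = 2.326.
Power = Φ(δ − 2.326) + Φ(−δ − 2.326) = Φ(0.888) + Φ(-5.541) = 0.8128 + 0.0000 = 0.8128.
Type II error: β = 1 − power = 1 − 0.8128 = 0.1872.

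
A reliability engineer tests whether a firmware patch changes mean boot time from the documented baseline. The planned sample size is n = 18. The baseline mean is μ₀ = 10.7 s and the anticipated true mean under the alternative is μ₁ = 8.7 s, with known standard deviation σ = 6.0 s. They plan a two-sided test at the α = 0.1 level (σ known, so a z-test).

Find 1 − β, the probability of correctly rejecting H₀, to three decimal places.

Power ≈ 0.410

Standardized effect: d = |μ₁ − μ₀| / σ = |8.7 − 10.7| / 6.0 = 0.3333
Noncentrality parameter: δ = d·√n = 0.3333 × √18 = 1.4142
Critical value for a two-sided test at α = 0.1: z_{α/2} = 1.645.
Power = Φ(δ − 1.645) + Φ(−δ − 1.645) = Φ(-0.231) + Φ(-3.059) = 0.4088 + 0.0011 = 0.4099.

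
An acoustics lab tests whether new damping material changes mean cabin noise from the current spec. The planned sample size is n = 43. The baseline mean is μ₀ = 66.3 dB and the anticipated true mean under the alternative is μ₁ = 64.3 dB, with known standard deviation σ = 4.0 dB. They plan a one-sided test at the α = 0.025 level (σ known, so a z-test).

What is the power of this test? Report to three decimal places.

Power ≈ 0.906

Standardized effect: d = |μ₁ − μ₀| / σ = |64.3 − 66.3| / 4.0 = 0.5000
Noncentrality parameter: δ = d·√n = 0.5000 × √43 = 3.2787
Critical value for a one-sided test at α = 0.025: z_α = 1.960.
Power = P(Z > 1.960 − δ) = Φ(1.319) = 0.9064.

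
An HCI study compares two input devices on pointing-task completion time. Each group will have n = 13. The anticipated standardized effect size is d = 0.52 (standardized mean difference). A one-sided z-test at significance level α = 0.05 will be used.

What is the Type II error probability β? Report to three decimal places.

Noncentrality parameter: δ = d·√(n/2) = 0.52 × √(13/2) = 1.3257
Critical value for a one-sided test at α = 0.05: z_α = 1.645.
Power = Φ(δ − 1.645) = Φ(-0.319) = 0.3748.
Type II error: β = 1 − power = 1 − 0.3748 = 0.6252.

β ≈ 0.625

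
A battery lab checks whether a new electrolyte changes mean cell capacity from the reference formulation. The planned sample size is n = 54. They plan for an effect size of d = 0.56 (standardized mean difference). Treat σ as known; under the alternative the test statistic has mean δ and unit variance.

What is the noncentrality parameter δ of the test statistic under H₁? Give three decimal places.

δ ≈ 4.115

The noncentrality parameter scales effect size by the design's sample-size factor: δ = d·√n = 0.56 × √54 = 4.1151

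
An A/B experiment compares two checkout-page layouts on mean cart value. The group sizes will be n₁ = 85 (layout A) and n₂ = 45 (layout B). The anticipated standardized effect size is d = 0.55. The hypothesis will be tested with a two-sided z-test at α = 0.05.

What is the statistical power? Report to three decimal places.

Noncentrality parameter: δ = d / √(1/n₁ + 1/n₂) = 0.55 / √(1/85 + 1/45) = 2.9834
Critical value for a two-sided test at α = 0.05: z_{α/2} = 1.960.
Power = Φ(δ − 1.960) + Φ(−δ − 1.960) = Φ(1.023) + Φ(-4.943) = 0.8469 + 0.0000 = 0.8469.

Power ≈ 0.847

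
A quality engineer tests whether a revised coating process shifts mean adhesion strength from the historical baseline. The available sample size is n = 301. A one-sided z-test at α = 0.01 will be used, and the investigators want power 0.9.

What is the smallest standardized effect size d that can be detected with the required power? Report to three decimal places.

Required noncentrality: δ = z_{0.01} + z_{0.10} = 2.326 + 1.282 = 3.608.
δ = d·√n ⇒ d = δ/√n = 3.608/√301 = 0.2080.

d ≈ 0.208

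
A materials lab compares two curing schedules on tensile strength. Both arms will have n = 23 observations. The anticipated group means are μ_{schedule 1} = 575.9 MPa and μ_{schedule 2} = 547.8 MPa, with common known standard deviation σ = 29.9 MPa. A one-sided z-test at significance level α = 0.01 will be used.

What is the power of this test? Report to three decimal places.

Standardized effect: d = |μ_{schedule 1} − μ_{schedule 2}| / σ = |575.9 − 547.8| / 29.9 = 0.9398
Noncentrality parameter: λ = d·√(n/2) = 0.9398 × √(23/2) = 3.1870
Critical value for a one-sided test at α = 0.01: z_α = 2.326.
Power = P(Z > 2.326 − λ) = Φ(0.861) = 0.8053.

Power ≈ 0.805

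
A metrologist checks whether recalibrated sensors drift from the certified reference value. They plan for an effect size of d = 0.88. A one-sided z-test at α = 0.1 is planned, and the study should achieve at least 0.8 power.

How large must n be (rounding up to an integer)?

Set Φ(δ − 1.282) = 0.8; then δ − 1.282 = Φ⁻¹(0.8) = 0.842, giving δ = 2.123.
δ = d·√n ⇒ n = (δ/d)² = (2.123 / 0.88)² = 5.82.
Rounding up, n = 6.

n = 6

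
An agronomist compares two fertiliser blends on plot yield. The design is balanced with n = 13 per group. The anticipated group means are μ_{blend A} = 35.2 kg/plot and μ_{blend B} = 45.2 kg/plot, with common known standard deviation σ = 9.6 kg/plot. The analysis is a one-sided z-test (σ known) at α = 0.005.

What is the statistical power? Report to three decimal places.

Power ≈ 0.532

Standardized effect: d = |μ_{blend A} − μ_{blend B}| / σ = |35.2 − 45.2| / 9.6 = 1.0417
Noncentrality parameter: δ = d·√(n/2) = 1.0417 × √(13/2) = 2.6557
One-sided α = 0.005 → critical value z_{0.005} = 2.576.
Power = Φ(δ − 2.576) = Φ(0.080) = 0.5318.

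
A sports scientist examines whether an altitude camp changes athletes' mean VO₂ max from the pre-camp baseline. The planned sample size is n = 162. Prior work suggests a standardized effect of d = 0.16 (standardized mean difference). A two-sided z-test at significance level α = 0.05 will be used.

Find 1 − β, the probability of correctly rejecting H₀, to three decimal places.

Power ≈ 0.531

Noncentrality parameter: λ = d·√n = 0.16 × √162 = 2.0365
Critical value for a two-sided test at α = 0.05: z_{α/2} = 1.960.
Power = Φ(λ − 1.960) + Φ(−λ − 1.960) = Φ(0.077) + Φ(-3.996) = 0.5305 + 0.0000 = 0.5305.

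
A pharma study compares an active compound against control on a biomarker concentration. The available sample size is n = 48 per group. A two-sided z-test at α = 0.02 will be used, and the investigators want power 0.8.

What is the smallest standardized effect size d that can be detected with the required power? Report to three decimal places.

d ≈ 0.647

Need Φ(δ − 2.326) = 0.8, so δ = 2.326 + 0.842 = 3.168.
(Lower-tail contribution to power is negligible for δ > 0.)
δ = d·√(n/2) ⇒ d = δ/√(n/2) = 3.168/√(48/2) = 0.6467.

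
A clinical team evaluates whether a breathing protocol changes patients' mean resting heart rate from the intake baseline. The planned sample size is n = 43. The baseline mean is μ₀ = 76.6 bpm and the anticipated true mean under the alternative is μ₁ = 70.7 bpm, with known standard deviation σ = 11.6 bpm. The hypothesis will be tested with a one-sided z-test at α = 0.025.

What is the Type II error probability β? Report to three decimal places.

Standardized effect: d = |μ₁ − μ₀| / σ = |70.7 − 76.6| / 11.6 = 0.5086
Noncentrality parameter: δ = d·√n = 0.5086 × √43 = 3.3352
Critical value for a one-sided test at α = 0.025: z_α = 1.960.
Power = Φ(δ − 1.960) = Φ(1.375) = 0.9155.
Type II error: β = 1 − power = 1 − 0.9155 = 0.0845.

β ≈ 0.085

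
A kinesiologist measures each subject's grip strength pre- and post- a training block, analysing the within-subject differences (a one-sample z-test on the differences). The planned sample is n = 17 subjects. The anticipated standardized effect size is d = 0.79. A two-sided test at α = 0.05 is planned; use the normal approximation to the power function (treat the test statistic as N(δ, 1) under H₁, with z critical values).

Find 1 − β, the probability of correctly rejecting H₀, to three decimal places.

Noncentrality parameter: δ = d·√n = 0.79 × √17 = 3.2573
Two-sided α = 0.05 → critical value z_{0.025} = 1.960.
Power = Φ(δ − 1.960) + Φ(−δ − 1.960) = Φ(1.297) + Φ(-5.217) = 0.9027 + 0.0000 = 0.9027.

Power ≈ 0.903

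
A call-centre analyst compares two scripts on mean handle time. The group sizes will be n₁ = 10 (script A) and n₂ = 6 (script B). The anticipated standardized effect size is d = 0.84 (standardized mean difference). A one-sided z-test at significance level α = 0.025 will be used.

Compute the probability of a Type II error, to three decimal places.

β ≈ 0.631

Noncentrality parameter: λ = d / √(1/n₁ + 1/n₂) = 0.84 / √(1/10 + 1/6) = 1.6267
One-sided α = 0.025 → critical value z_{0.025} = 1.960.
Power = Φ(λ − 1.960) = Φ(-0.333) = 0.3694.
Type II error: β = 1 − power = 1 − 0.3694 = 0.6306.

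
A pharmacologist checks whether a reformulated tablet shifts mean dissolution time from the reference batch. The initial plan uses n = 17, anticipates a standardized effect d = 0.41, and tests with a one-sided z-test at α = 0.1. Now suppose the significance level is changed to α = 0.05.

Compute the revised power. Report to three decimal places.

δ = d·√n = 0.41 × √17 = 1.6905 (unchanged). New critical value: z_{0.05} = 1.645.
Revised power = Φ(δ − 1.645) = Φ(0.046) = 0.5182.

Power ≈ 0.518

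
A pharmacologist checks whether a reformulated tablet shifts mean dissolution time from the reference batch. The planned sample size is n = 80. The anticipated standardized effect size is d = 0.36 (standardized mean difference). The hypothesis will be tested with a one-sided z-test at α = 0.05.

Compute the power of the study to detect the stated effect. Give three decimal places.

Noncentrality parameter: δ = d·√n = 0.36 × √80 = 3.2199
Critical value for a one-sided test at α = 0.05: z_α = 1.645.
Power = Φ(δ − 1.645) = Φ(1.575) = 0.9424.

Power ≈ 0.942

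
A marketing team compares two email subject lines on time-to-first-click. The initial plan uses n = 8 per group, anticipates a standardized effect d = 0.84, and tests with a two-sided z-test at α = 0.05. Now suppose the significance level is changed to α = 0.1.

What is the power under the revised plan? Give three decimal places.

Power ≈ 0.514

δ = d·√(n/2) = 0.84 × √(8/2) = 1.6800 (unchanged). New critical value: z_{0.05} = 1.645.
Revised power = Φ(δ − 1.645) + Φ(−δ − 1.645) = Φ(0.035) + Φ(-3.325) = 0.5140 + 0.0004 = 0.5145.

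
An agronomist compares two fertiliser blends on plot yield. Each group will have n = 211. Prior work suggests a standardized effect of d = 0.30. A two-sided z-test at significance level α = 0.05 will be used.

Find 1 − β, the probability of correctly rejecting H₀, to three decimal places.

Power ≈ 0.869

Noncentrality parameter: λ = d·√(n/2) = 0.30 × √(211/2) = 3.0814
Critical value for a two-sided test at α = 0.05: z_{α/2} = 1.960.
Power = Φ(λ − 1.960) + Φ(−λ − 1.960) = Φ(1.121) + Φ(-5.041) = 0.8689 + 0.0000 = 0.8689.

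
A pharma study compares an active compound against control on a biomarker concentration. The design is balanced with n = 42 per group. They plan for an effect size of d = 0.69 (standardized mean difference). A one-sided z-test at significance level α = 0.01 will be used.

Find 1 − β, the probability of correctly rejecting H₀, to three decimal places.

Noncentrality parameter: δ = d·√(n/2) = 0.69 × √(42/2) = 3.1620
Critical value for a one-sided test at α = 0.01: z_α = 2.326.
Power = P(Z > 2.326 − δ) = Φ(0.836) = 0.7983.

Power ≈ 0.798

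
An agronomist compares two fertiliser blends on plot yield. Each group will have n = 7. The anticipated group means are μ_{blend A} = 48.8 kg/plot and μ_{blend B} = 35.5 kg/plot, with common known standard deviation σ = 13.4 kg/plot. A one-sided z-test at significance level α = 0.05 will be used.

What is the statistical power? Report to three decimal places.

Standardized effect: d = |μ_{blend A} − μ_{blend B}| / σ = |48.8 − 35.5| / 13.4 = 0.9925
Noncentrality parameter: δ = d·√(n/2) = 0.9925 × √(7/2) = 1.8569
Critical value for a one-sided test at α = 0.05: z_α = 1.645.
Power = Φ(δ − 1.645) = Φ(0.212) = 0.5840.

Power ≈ 0.584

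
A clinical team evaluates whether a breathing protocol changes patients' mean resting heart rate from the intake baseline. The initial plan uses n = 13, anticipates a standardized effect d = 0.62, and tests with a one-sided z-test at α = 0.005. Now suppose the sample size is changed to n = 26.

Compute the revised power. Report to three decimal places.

Power ≈ 0.721

With n = 26: δ = d·√n = 0.62 × √26 = 3.1614. Critical value z_{0.005} = 2.576.
Revised power = Φ(δ − 2.576) = Φ(0.586) = 0.7209.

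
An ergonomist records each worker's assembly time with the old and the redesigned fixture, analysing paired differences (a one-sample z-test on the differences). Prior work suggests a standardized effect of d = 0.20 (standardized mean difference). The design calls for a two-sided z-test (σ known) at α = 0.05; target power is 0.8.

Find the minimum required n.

n = 197

Set Φ(δ − 1.960) = 0.8; then δ − 1.960 = Φ⁻¹(0.8) = 0.842, giving δ = 2.802.
(For δ > 0 the lower-tail rejection region contributes negligibly to power, so the one-term inversion is standard.)
δ = d·√n ⇒ n = (δ/d)² = (2.802 / 0.20)² = 196.22.
Round up to the next whole unit.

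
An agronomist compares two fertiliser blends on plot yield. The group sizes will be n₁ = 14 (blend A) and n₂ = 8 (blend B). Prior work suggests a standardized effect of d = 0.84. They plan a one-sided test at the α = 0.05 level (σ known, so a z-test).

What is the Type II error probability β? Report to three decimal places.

Noncentrality parameter: δ = d / √(1/n₁ + 1/n₂) = 0.84 / √(1/14 + 1/8) = 1.8953
Critical value for a one-sided test at α = 0.05: z_α = 1.645.
Power = P(Z > 1.645 − δ) = Φ(0.250) = 0.5989.
Type II error: β = 1 − power = 1 − 0.5989 = 0.4011.

β ≈ 0.401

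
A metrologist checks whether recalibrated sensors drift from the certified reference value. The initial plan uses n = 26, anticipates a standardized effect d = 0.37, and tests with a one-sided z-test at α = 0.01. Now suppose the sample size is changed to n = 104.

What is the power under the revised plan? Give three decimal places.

Power ≈ 0.926

With n = 104: δ = d·√n = 0.37 × √104 = 3.7733. Critical value z_{0.01} = 2.326.
Revised power = P(Z > 2.326 − δ) = Φ(1.447) = 0.9260.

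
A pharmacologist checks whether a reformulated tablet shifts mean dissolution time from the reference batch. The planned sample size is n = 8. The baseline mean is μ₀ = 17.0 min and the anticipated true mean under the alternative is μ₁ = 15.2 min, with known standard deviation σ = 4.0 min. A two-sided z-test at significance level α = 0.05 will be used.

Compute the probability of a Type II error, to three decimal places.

β ≈ 0.753

Standardized effect: d = |μ₁ − μ₀| / σ = |15.2 − 17.0| / 4.0 = 0.4500
Noncentrality parameter: δ = d·√n = 0.4500 × √8 = 1.2728
Two-sided α = 0.05 → critical value z_{0.025} = 1.960.
Power = Φ(δ − 1.960) + Φ(−δ − 1.960) = Φ(-0.687) + Φ(-3.233) = 0.2460 + 0.0006 = 0.2466.
Type II error: β = 1 − power = 1 − 0.2466 = 0.7534.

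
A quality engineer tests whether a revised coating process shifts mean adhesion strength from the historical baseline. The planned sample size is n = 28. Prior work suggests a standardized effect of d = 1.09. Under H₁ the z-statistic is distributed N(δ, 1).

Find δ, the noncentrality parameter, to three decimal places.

δ ≈ 5.768

The noncentrality parameter scales effect size by the design's sample-size factor: δ = d·√n = 1.09 × √28 = 5.7677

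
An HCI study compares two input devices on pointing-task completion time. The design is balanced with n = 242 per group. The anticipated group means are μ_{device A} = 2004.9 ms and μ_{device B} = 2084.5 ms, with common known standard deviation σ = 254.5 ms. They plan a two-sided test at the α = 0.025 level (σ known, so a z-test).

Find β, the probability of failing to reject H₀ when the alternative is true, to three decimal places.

Standardized effect: d = |μ_{device A} − μ_{device B}| / σ = |2004.9 − 2084.5| / 254.5 = 0.3128
Noncentrality parameter: δ = d·√(n/2) = 0.3128 × √(242/2) = 3.4405
Two-sided α = 0.025 → critical value z_{0.0125} = 2.241.
Power = Φ(δ − 2.241) + Φ(−δ − 2.241) = Φ(1.199) + Φ(-5.682) = 0.8847 + 0.0000 = 0.8847.
Type II error: β = 1 − power = 1 − 0.8847 = 0.1153.

β ≈ 0.115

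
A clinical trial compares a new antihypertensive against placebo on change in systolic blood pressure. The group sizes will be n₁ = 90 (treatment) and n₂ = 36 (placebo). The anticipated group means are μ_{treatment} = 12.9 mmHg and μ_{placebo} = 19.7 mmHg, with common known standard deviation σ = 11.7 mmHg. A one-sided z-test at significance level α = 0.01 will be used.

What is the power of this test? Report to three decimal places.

Standardized effect: d = |μ_{treatment} − μ_{placebo}| / σ = |12.9 − 19.7| / 11.7 = 0.5812
Noncentrality parameter: δ = d / √(1/n₁ + 1/n₂) = 0.5812 / √(1/90 + 1/36) = 2.9472
Critical value for a one-sided test at α = 0.01: z_α = 2.326.
Power = P(Z > 2.326 − δ) = Φ(0.621) = 0.7327.

Power ≈ 0.733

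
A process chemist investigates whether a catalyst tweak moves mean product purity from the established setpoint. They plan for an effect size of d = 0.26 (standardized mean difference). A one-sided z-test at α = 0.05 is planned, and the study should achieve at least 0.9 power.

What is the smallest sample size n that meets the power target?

n = 127

Set Φ(δ − 1.645) = 0.9; then δ − 1.645 = Φ⁻¹(0.9) = 1.282, giving δ = 2.926.
δ = d·√n ⇒ n = (δ/d)² = (2.926 / 0.26)² = 126.68.
Rounding up, n = 127.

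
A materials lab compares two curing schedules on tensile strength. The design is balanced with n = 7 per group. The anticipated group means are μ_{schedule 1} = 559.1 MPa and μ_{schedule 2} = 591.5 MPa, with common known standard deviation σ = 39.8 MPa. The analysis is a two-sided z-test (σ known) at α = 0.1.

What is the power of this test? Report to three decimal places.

Standardized effect: d = |μ_{schedule 1} − μ_{schedule 2}| / σ = |559.1 − 591.5| / 39.8 = 0.8141
Noncentrality parameter: δ = d·√(n/2) = 0.8141 × √(7/2) = 1.5230
Critical value for a two-sided test at α = 0.1: z_{α/2} = 1.645.
Power = Φ(δ − 1.645) + Φ(−δ − 1.645) = Φ(-0.122) + Φ(-3.168) = 0.4515 + 0.0008 = 0.4523.

Power ≈ 0.452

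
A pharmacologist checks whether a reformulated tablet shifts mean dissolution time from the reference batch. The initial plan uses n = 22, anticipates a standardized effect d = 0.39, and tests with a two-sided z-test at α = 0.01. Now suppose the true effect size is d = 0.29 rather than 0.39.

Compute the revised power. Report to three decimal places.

With d = 0.29: δ = d·√n = 0.29 × √22 = 1.3602. Critical value z_{0.005} = 2.576.
Revised power = Φ(δ − 2.576) + Φ(−δ − 2.576) = Φ(-1.216) + Φ(-3.936) = 0.1121 + 0.0000 = 0.1121.

Power ≈ 0.112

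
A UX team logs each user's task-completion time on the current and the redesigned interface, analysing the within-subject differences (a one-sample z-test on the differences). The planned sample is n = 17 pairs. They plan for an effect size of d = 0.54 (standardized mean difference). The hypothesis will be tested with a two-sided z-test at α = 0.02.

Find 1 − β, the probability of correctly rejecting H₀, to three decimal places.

Noncentrality parameter: δ = d·√n = 0.54 × √17 = 2.2265
Critical value for a two-sided test at α = 0.02: z_{α/2} = 2.326.
Power = Φ(δ − 2.326) + Φ(−δ − 2.326) = Φ(-0.100) + Φ(-4.553) = 0.4602 + 0.0000 = 0.4602.

Power ≈ 0.460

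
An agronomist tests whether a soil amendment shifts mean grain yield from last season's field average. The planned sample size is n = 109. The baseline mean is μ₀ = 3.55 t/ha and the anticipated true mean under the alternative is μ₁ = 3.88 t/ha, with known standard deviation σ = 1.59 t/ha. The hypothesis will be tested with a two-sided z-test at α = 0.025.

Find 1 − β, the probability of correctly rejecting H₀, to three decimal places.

Standardized effect: d = |μ₁ − μ₀| / σ = |3.88 − 3.55| / 1.59 = 0.2075
Noncentrality parameter: δ = d·√n = 0.2075 × √109 = 2.1669
Two-sided α = 0.025 → critical value z_{0.0125} = 2.241.
Power = Φ(δ − 2.241) + Φ(−δ − 2.241) = Φ(-0.075) + Φ(-4.408) = 0.4703 + 0.0000 = 0.4703.

Power ≈ 0.470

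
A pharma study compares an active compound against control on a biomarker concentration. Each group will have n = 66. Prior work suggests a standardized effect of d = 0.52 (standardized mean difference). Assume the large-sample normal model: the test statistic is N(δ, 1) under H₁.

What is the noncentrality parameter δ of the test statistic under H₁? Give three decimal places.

The noncentrality parameter scales effect size by the design's sample-size factor: δ = d·√(n/2) = 0.52 × √(66/2) = 2.9872

δ ≈ 2.987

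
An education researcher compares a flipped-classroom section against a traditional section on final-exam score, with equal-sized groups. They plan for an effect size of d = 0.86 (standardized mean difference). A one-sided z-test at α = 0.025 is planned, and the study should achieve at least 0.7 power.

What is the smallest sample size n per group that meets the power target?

For power 0.7 need Φ(δ − z_{0.025}) = 0.7, so δ = z_{0.025} + z_{0.30} = 1.960 + 0.524 = 2.484.
δ = d·√(n/2) ⇒ n = 2(δ/d)² = 2 × (2.484 / 0.86)² = 16.69.
Round up to the next whole unit.

n = 17 per group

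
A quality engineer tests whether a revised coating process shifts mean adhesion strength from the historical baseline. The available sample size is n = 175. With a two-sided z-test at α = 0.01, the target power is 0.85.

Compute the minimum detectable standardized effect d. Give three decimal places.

d ≈ 0.273

Need Φ(δ − 2.576) = 0.85, so δ = 2.576 + 1.036 = 3.612.
(The second rejection-region term Φ(−δ − z_{α/2}) is negligible and dropped.)
δ = d·√n ⇒ d = δ/√n = 3.612/√175 = 0.2731.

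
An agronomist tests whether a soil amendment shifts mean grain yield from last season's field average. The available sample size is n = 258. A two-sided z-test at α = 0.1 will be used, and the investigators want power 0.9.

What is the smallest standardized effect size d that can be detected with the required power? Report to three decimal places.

Need Φ(δ − 1.645) = 0.9, so δ = 1.645 + 1.282 = 2.926.
(The second rejection-region term Φ(−δ − z_{α/2}) is negligible and dropped.)
δ = d·√n ⇒ d = δ/√n = 2.926/√258 = 0.1822.

d ≈ 0.182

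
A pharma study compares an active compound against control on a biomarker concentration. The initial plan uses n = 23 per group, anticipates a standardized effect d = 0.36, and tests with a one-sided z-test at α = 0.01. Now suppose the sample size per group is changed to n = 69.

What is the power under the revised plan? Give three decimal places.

With n = 69 per group: δ = d·√(n/2) = 0.36 × √(69/2) = 2.1145. Critical value z_{0.01} = 2.326.
Revised power = Φ(δ − 2.326) = Φ(-0.212) = 0.4161.

Power ≈ 0.416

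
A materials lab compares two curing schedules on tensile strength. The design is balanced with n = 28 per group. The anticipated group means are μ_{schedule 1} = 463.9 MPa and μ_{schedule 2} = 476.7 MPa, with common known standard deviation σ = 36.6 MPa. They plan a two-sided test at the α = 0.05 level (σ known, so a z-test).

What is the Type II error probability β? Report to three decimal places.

Standardized effect: d = |μ_{schedule 1} − μ_{schedule 2}| / σ = |463.9 − 476.7| / 36.6 = 0.3497
Noncentrality parameter: δ = d·√(n/2) = 0.3497 × √(28/2) = 1.3086
Two-sided α = 0.05 → critical value z_{0.025} = 1.960.
Power = Φ(δ − 1.960) + Φ(−δ − 1.960) = Φ(-0.651) + Φ(-3.269) = 0.2574 + 0.0005 = 0.2579.
Type II error: β = 1 − power = 1 − 0.2579 = 0.7421.

β ≈ 0.742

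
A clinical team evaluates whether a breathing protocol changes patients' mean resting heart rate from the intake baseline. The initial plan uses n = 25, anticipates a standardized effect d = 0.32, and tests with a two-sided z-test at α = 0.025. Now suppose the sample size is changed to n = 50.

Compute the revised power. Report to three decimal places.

Power ≈ 0.509

With n = 50: δ = d·√n = 0.32 × √50 = 2.2627. Critical value z_{0.0125} = 2.241.
Revised power = Φ(δ − 2.241) + Φ(−δ − 2.241) = Φ(0.021) + Φ(-4.504) = 0.5085 + 0.0000 = 0.5085.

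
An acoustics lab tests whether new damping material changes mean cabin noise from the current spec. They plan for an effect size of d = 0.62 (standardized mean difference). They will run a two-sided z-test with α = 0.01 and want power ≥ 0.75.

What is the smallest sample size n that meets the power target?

n = 28

For power 0.75 need Φ(δ − z_{0.005}) = 0.75, so δ = z_{0.005} + z_{0.25} = 2.576 + 0.674 = 3.250.
(Ignoring the negligible lower-tail rejection probability gives the usual closed-form inversion.)
δ = d·√n ⇒ n = (δ/d)² = (3.250 / 0.62)² = 27.48.
Round up to the next whole unit.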